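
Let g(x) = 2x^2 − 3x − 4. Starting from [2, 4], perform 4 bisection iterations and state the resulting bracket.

m = 3, g(m) = 5 (+); new bracket [2, 3]
m = 2.5, g(m) = 1 (+); new bracket [2, 2.5]
m = 2.25, g(m) = -0.625 (−); new bracket [2.25, 2.5]
m = 2.375, g(m) = 0.1562 (+); new bracket [2.25, 2.375]

[2.25, 2.375]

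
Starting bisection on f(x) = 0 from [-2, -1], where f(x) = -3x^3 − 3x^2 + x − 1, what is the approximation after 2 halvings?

f(-1.5) = 0.875 > 0, so the root lies in [-1.5, -1]
f(-1.25) = -1.078125 < 0, so the root lies in [-1.5, -1.25]

-1.25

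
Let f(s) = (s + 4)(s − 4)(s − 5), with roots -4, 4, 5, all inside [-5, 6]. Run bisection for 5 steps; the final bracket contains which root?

-4

f(0.5) = 70.875 > 0, so the root lies in [-5, 0.5]
f(-2.25) = 79.296875 > 0, so the root lies in [-5, -2.25]
f(-3.625) = 24.662109 > 0, so the root lies in [-5, -3.625]
f(-4.3125) = -24.1907 < 0, so the root lies in [-4.3125, -3.625]
f(-3.96875) = 2.2334 > 0, so the root lies in [-4.3125, -3.96875]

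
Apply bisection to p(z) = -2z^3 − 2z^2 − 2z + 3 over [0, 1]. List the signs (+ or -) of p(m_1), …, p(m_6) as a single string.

midpoint 0.5: p = 1.25 > 0 → [0.5, 1]
midpoint 0.75: p = -0.46875 < 0 → [0.5, 0.75]
midpoint 0.625: p = 0.480469 > 0 → [0.625, 0.75]
midpoint 0.6875: p = 0.0298 > 0 → [0.6875, 0.75]
midpoint 0.71875: p = -0.2133 < 0 → [0.6875, 0.71875]
midpoint 0.703125: p = -0.0902 < 0 → [0.6875, 0.703125]

+-++--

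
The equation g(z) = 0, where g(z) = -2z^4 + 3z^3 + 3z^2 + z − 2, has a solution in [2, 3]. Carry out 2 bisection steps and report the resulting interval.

g(2.5) = -12 < 0, so the root lies in [2, 2.5]
g(2.25) = -1.648438 < 0, so the root lies in [2, 2.25]

[2, 2.25]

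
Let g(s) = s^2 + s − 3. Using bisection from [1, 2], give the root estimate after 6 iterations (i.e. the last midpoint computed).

s = 1.5 gives g = 0.75, positive; keep [1, 1.5]
s = 1.25 gives g = -0.1875, negative; keep [1.25, 1.5]
s = 1.375 gives g = 0.265625, positive; keep [1.25, 1.375]
s = 1.3125 gives g = 0.0352, positive; keep [1.25, 1.3125]
s = 1.28125 gives g = -0.0771, negative; keep [1.28125, 1.3125]
s = 1.296875 gives g = -0.0212, negative; keep [1.296875, 1.3125]

1.296875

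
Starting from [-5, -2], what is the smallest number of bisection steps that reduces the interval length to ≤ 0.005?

Width after n steps is 3/2^n. Need 2^n ≥ 3/0.005 = 600.
2^9 = 512 < 600 ≤ 2^10 = 1024, so n = 10.

10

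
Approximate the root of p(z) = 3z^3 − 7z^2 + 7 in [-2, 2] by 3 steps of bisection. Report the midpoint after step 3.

p(0) = 7 > 0, so the root lies in [-2, 0]
p(-1) = -3 < 0, so the root lies in [-1, 0]
p(-0.5) = 4.875 > 0, so the root lies in [-1, -0.5]

-0.5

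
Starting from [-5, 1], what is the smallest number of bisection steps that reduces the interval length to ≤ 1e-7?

26

Width after n steps is 6/2^n. Need 2^n ≥ 6/1e-7 = 60000000.
2^25 = 33554432 < 60000000 ≤ 2^26 = 67108864, so n = 26.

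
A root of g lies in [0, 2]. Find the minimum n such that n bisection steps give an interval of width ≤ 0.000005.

19

Width after n steps is 2/2^n. Need 2^n ≥ 2/0.000005 = 400000.
2^18 = 262144 < 400000 ≤ 2^19 = 524288, so n = 19.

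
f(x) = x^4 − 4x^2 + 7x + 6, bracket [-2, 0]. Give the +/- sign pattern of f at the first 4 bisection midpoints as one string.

midpoint -1: f = -4 < 0 → [-1, 0]
midpoint -0.5: f = 1.5625 > 0 → [-1, -0.5]
midpoint -0.75: f = -1.183594 < 0 → [-0.75, -0.5]
midpoint -0.625: f = 0.2151 > 0 → [-0.75, -0.625]

-+-+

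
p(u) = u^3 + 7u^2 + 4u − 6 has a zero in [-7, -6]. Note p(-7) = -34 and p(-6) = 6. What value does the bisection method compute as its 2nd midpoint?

-6.25

midpoint -6.5: p = -10.875 < 0 → [-6.5, -6]
midpoint -6.25: p = -1.703125 < 0 → [-6.25, -6]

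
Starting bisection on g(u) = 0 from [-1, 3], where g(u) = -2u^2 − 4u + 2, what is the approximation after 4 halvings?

0.25

midpoint 1: g = -4 < 0 → [-1, 1]
midpoint 0: g = 2 > 0 → [0, 1]
midpoint 0.5: g = -0.5 < 0 → [0, 0.5]
midpoint 0.25: g = 0.875 > 0 → [0.25, 0.5]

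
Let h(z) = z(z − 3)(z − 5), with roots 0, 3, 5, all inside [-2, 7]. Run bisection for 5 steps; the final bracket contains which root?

0

z = 2.5 gives h = 3.125, positive; keep [-2, 2.5]
z = 0.25 gives h = 3.265625, positive; keep [-2, 0.25]
z = -0.875 gives h = -19.919922, negative; keep [-0.875, 0.25]
z = -0.3125 gives h = -5.4993, negative; keep [-0.3125, 0.25]
z = -0.03125 gives h = -0.4766, negative; keep [-0.03125, 0.25]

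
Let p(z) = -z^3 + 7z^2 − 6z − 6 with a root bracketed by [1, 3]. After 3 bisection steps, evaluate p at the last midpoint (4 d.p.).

-0.4219

midpoint 2: p = 2 > 0 → [1, 2]
midpoint 1.5: p = -2.625 < 0 → [1.5, 2]
midpoint 1.75: p = -0.421875 < 0 → [1.75, 2]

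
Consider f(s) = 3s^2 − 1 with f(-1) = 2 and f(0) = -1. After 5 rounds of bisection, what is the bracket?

[-0.59375, -0.5625]

m = -0.5, f(m) = -0.25 (−); new bracket [-1, -0.5]
m = -0.75, f(m) = 0.6875 (+); new bracket [-0.75, -0.5]
m = -0.625, f(m) = 0.171875 (+); new bracket [-0.625, -0.5]
m = -0.5625, f(m) = -0.0508 (−); new bracket [-0.625, -0.5625]
m = -0.59375, f(m) = 0.0576 (+); new bracket [-0.59375, -0.5625]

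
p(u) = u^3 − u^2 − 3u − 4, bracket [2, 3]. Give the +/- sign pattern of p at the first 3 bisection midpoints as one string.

midpoint 2.5: p = -2.125 < 0 → [2.5, 3]
midpoint 2.75: p = 0.984375 > 0 → [2.5, 2.75]
midpoint 2.625: p = -0.677734 < 0 → [2.625, 2.75]

-+-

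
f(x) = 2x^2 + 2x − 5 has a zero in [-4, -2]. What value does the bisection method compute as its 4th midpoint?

x = -3 gives f = 7, positive; keep [-3, -2]
x = -2.5 gives f = 2.5, positive; keep [-2.5, -2]
x = -2.25 gives f = 0.625, positive; keep [-2.25, -2]
x = -2.125 gives f = -0.2188, negative; keep [-2.25, -2.125]

-2.125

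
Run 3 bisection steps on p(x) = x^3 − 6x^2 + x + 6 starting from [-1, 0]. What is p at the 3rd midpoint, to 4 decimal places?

-0.1387

m = -0.5, p(m) = 3.875 (+); new bracket [-1, -0.5]
m = -0.75, p(m) = 1.453125 (+); new bracket [-1, -0.75]
m = -0.875, p(m) = -0.138672 (−); new bracket [-0.875, -0.75]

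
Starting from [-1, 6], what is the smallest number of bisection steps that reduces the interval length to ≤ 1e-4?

17

Width after n steps is 7/2^n. Need 2^n ≥ 7/1e-4 = 70000.
2^16 = 65536 < 70000 ≤ 2^17 = 131072, so n = 17.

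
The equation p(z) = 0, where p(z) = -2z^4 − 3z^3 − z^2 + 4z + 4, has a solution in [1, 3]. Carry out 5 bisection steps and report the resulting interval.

p(2) = -48 < 0, so the root lies in [1, 2]
p(1.5) = -12.5 < 0, so the root lies in [1, 1.5]
p(1.25) = -3.304688 < 0, so the root lies in [1, 1.25]
p(1.125) = -0.2407 < 0, so the root lies in [1, 1.125]
p(1.0625) = 0.9738 > 0, so the root lies in [1.0625, 1.125]

[1.0625, 1.125]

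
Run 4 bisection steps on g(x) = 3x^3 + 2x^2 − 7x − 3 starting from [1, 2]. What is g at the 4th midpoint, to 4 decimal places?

-0.0183

midpoint 1.5: g = 1.125 > 0 → [1, 1.5]
midpoint 1.25: g = -2.765625 < 0 → [1.25, 1.5]
midpoint 1.375: g = -1.044922 < 0 → [1.375, 1.5]
midpoint 1.4375: g = -0.0183 < 0 → [1.4375, 1.5]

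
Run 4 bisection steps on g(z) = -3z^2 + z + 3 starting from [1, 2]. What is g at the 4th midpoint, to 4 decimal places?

g(1.5) = -2.25 < 0, so the root lies in [1, 1.5]
g(1.25) = -0.4375 < 0, so the root lies in [1, 1.25]
g(1.125) = 0.328125 > 0, so the root lies in [1.125, 1.25]
g(1.1875) = -0.043 < 0, so the root lies in [1.125, 1.1875]

-0.0430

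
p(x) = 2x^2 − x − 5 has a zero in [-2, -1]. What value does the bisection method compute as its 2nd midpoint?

-1.25

midpoint -1.5: p = 1 > 0 → [-1.5, -1]
midpoint -1.25: p = -0.625 < 0 → [-1.5, -1.25]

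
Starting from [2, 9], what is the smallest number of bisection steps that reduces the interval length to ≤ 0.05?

8

Width after n steps is 7/2^n. Need 2^n ≥ 7/0.05 = 140.
2^7 = 128 < 140 ≤ 2^8 = 256, so n = 8.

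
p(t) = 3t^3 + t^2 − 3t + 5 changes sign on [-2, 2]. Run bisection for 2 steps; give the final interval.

p(0) = 5 > 0, so the root lies in [-2, 0]
p(-1) = 6 > 0, so the root lies in [-2, -1]

[-2, -1]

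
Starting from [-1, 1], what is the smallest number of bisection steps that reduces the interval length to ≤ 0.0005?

Width after n steps is 2/2^n. Need 2^n ≥ 2/0.0005 = 4000.
2^11 = 2048 < 4000 ≤ 2^12 = 4096, so n = 12.

12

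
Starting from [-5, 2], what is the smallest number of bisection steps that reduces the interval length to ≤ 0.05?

Width after n steps is 7/2^n. Need 2^n ≥ 7/0.05 = 140.
2^7 = 128 < 140 ≤ 2^8 = 256, so n = 8.

8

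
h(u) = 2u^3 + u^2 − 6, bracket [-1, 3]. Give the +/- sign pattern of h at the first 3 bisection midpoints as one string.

-++

m = 1, h(m) = -3 (−); new bracket [1, 3]
m = 2, h(m) = 14 (+); new bracket [1, 2]
m = 1.5, h(m) = 3 (+); new bracket [1, 1.5]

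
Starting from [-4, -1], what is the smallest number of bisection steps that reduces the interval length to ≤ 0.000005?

20

Width after n steps is 3/2^n. Need 2^n ≥ 3/0.000005 = 600000.
2^19 = 524288 < 600000 ≤ 2^20 = 1048576, so n = 20.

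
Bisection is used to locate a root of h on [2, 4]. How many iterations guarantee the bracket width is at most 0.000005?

19

Width after n steps is 2/2^n. Need 2^n ≥ 2/0.000005 = 400000.
2^18 = 262144 < 400000 ≤ 2^19 = 524288, so n = 19.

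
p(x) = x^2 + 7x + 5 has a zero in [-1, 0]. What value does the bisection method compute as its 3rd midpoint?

-0.875

midpoint -0.5: p = 1.75 > 0 → [-1, -0.5]
midpoint -0.75: p = 0.3125 > 0 → [-1, -0.75]
midpoint -0.875: p = -0.359375 < 0 → [-0.875, -0.75]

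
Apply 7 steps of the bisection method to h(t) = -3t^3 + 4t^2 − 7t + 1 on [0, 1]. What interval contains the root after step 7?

h(0.5) = -1.875 < 0, so the root lies in [0, 0.5]
h(0.25) = -0.546875 < 0, so the root lies in [0, 0.25]
h(0.125) = 0.181641 > 0, so the root lies in [0.125, 0.25]
h(0.1875) = -0.1917 < 0, so the root lies in [0.125, 0.1875]
h(0.15625) = -0.0075 < 0, so the root lies in [0.125, 0.15625]
h(0.140625) = 0.0864 > 0, so the root lies in [0.140625, 0.15625]
h(0.1484375) = 0.0393 > 0, so the root lies in [0.1484375, 0.15625]

[0.1484375, 0.15625]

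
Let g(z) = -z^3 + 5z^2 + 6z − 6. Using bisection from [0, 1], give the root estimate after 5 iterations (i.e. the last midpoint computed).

0.65625

m = 0.5, g(m) = -1.875 (−); new bracket [0.5, 1]
m = 0.75, g(m) = 0.890625 (+); new bracket [0.5, 0.75]
m = 0.625, g(m) = -0.541016 (−); new bracket [0.625, 0.75]
m = 0.6875, g(m) = 0.1633 (+); new bracket [0.625, 0.6875]
m = 0.65625, g(m) = -0.1918 (−); new bracket [0.65625, 0.6875]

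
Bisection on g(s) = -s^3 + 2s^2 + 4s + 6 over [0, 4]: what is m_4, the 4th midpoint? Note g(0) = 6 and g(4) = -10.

3.75

g(2) = 14 > 0, so the root lies in [2, 4]
g(3) = 9 > 0, so the root lies in [3, 4]
g(3.5) = 1.625 > 0, so the root lies in [3.5, 4]
g(3.75) = -3.6094 < 0, so the root lies in [3.5, 3.75]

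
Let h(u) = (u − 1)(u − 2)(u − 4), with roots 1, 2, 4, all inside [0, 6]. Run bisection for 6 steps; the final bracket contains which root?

4

m = 3, h(m) = -2 (−); new bracket [3, 6]
m = 4.5, h(m) = 4.375 (+); new bracket [3, 4.5]
m = 3.75, h(m) = -1.203125 (−); new bracket [3.75, 4.5]
m = 4.125, h(m) = 0.8301 (+); new bracket [3.75, 4.125]
m = 3.9375, h(m) = -0.3557 (−); new bracket [3.9375, 4.125]
m = 4.03125, h(m) = 0.1924 (+); new bracket [3.9375, 4.03125]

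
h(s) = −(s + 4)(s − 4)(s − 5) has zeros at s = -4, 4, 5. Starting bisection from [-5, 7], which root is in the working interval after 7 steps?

midpoint 1: h = -60 < 0 → [-5, 1]
midpoint -2: h = -84 < 0 → [-5, -2]
midpoint -3.5: h = -31.875 < 0 → [-5, -3.5]
midpoint -4.25: h = 19.0781 > 0 → [-4.25, -3.5]
midpoint -3.875: h = -8.7363 < 0 → [-4.25, -3.875]
midpoint -4.0625: h = 4.5667 > 0 → [-4.0625, -3.875]
midpoint -3.96875: h = -2.2334 < 0 → [-4.0625, -3.96875]

-4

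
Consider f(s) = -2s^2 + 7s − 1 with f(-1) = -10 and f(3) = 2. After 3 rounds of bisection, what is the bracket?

[0, 0.5]

midpoint 1: f = 4 > 0 → [-1, 1]
midpoint 0: f = -1 < 0 → [0, 1]
midpoint 0.5: f = 2 > 0 → [0, 0.5]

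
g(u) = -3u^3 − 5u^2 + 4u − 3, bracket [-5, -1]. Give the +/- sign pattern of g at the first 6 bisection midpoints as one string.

+-+--+

midpoint -3: g = 21 > 0 → [-3, -1]
midpoint -2: g = -7 < 0 → [-3, -2]
midpoint -2.5: g = 2.625 > 0 → [-2.5, -2]
midpoint -2.25: g = -3.1406 < 0 → [-2.5, -2.25]
midpoint -2.375: g = -0.5137 < 0 → [-2.5, -2.375]
midpoint -2.4375: g = 0.9895 > 0 → [-2.4375, -2.375]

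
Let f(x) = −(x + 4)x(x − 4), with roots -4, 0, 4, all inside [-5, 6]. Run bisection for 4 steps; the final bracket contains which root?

f(0.5) = 7.875 > 0, so the root lies in [0.5, 6]
f(3.25) = 17.671875 > 0, so the root lies in [3.25, 6]
f(4.625) = -24.931641 < 0, so the root lies in [3.25, 4.625]
f(3.9375) = 1.9534 > 0, so the root lies in [3.9375, 4.625]

4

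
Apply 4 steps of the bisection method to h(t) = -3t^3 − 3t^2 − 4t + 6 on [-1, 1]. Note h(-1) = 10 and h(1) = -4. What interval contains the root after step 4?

[0.75, 0.875]

h(0) = 6 > 0, so the root lies in [0, 1]
h(0.5) = 2.875 > 0, so the root lies in [0.5, 1]
h(0.75) = 0.046875 > 0, so the root lies in [0.75, 1]
h(0.875) = -1.8066 < 0, so the root lies in [0.75, 0.875]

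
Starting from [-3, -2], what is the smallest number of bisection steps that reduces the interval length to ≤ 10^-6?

20

Width after n steps is 1/2^n. Need 2^n ≥ 1/10^-6 = 1000000.
2^19 = 524288 < 1000000 ≤ 2^20 = 1048576, so n = 20.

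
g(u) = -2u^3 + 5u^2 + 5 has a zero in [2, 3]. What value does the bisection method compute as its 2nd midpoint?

2.75

g(2.5) = 5 > 0, so the root lies in [2.5, 3]
g(2.75) = 1.21875 > 0, so the root lies in [2.75, 3]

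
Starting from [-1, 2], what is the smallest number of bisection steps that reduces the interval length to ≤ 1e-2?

9

Width after n steps is 3/2^n. Need 2^n ≥ 3/1e-2 = 300.
2^8 = 256 < 300 ≤ 2^9 = 512, so n = 9.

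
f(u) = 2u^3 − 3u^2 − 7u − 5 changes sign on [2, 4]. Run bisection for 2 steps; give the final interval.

[2.5, 3]

m = 3, f(m) = 1 (+); new bracket [2, 3]
m = 2.5, f(m) = -10 (−); new bracket [2.5, 3]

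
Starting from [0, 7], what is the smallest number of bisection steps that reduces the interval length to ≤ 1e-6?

Width after n steps is 7/2^n. Need 2^n ≥ 7/1e-6 = 7000000.
2^22 = 4194304 < 7000000 ≤ 2^23 = 8388608, so n = 23.

23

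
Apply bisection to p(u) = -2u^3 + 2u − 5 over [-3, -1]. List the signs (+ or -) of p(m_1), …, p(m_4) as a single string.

+-++

m = -2, p(m) = 7 (+); new bracket [-2, -1]
m = -1.5, p(m) = -1.25 (−); new bracket [-2, -1.5]
m = -1.75, p(m) = 2.21875 (+); new bracket [-1.75, -1.5]
m = -1.625, p(m) = 0.332 (+); new bracket [-1.625, -1.5]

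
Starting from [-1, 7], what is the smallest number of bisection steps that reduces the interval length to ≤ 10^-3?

Width after n steps is 8/2^n. Need 2^n ≥ 8/10^-3 = 8000.
2^12 = 4096 < 8000 ≤ 2^13 = 8192, so n = 13.

13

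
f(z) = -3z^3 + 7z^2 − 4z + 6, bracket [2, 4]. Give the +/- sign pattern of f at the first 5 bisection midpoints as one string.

f(3) = -24 < 0, so the root lies in [2, 3]
f(2.5) = -7.125 < 0, so the root lies in [2, 2.5]
f(2.25) = -1.734375 < 0, so the root lies in [2, 2.25]
f(2.125) = 0.3223 > 0, so the root lies in [2.125, 2.25]
f(2.1875) = -0.6565 < 0, so the root lies in [2.125, 2.1875]

---+-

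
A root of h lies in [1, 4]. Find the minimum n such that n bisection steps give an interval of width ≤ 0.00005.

16

Width after n steps is 3/2^n. Need 2^n ≥ 3/0.00005 = 60000.
2^15 = 32768 < 60000 ≤ 2^16 = 65536, so n = 16.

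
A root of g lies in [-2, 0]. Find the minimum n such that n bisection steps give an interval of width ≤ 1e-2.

8

Width after n steps is 2/2^n. Need 2^n ≥ 2/1e-2 = 200.
2^7 = 128 < 200 ≤ 2^8 = 256, so n = 8.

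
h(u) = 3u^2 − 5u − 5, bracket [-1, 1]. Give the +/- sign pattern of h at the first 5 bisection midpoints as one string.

--+--

u = 0 gives h = -5, negative; keep [-1, 0]
u = -0.5 gives h = -1.75, negative; keep [-1, -0.5]
u = -0.75 gives h = 0.4375, positive; keep [-0.75, -0.5]
u = -0.625 gives h = -0.7031, negative; keep [-0.75, -0.625]
u = -0.6875 gives h = -0.1445, negative; keep [-0.75, -0.6875]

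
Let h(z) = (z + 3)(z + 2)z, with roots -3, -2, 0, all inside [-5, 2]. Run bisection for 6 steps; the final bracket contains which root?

0

z = -1.5 gives h = -1.125, negative; keep [-1.5, 2]
z = 0.25 gives h = 1.828125, positive; keep [-1.5, 0.25]
z = -0.625 gives h = -2.041016, negative; keep [-0.625, 0.25]
z = -0.1875 gives h = -0.9558, negative; keep [-0.1875, 0.25]
z = 0.03125 gives h = 0.1924, positive; keep [-0.1875, 0.03125]
z = -0.078125 gives h = -0.4387, negative; keep [-0.078125, 0.03125]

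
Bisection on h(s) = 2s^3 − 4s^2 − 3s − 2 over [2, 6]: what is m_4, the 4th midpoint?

s = 4 gives h = 50, positive; keep [2, 4]
s = 3 gives h = 7, positive; keep [2, 3]
s = 2.5 gives h = -3.25, negative; keep [2.5, 3]
s = 2.75 gives h = 1.0938, positive; keep [2.5, 2.75]

2.75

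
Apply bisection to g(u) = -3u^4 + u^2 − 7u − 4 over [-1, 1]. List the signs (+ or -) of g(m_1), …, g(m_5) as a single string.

g(0) = -4 < 0, so the root lies in [-1, 0]
g(-0.5) = -0.4375 < 0, so the root lies in [-1, -0.5]
g(-0.75) = 0.863281 > 0, so the root lies in [-0.75, -0.5]
g(-0.625) = 0.3079 > 0, so the root lies in [-0.625, -0.5]
g(-0.5625) = -0.0464 < 0, so the root lies in [-0.625, -0.5625]

--++-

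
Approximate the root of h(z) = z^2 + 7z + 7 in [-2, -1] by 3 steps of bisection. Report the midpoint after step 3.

m = -1.5, h(m) = -1.25 (−); new bracket [-1.5, -1]
m = -1.25, h(m) = -0.1875 (−); new bracket [-1.25, -1]
m = -1.125, h(m) = 0.390625 (+); new bracket [-1.25, -1.125]

-1.125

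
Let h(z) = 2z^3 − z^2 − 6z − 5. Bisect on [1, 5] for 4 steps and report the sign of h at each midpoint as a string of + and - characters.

midpoint 3: h = 22 > 0 → [1, 3]
midpoint 2: h = -5 < 0 → [2, 3]
midpoint 2.5: h = 5 > 0 → [2, 2.5]
midpoint 2.25: h = -0.7812 < 0 → [2.25, 2.5]

+-+-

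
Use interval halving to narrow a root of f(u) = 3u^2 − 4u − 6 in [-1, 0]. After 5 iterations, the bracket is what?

[-0.90625, -0.875]

midpoint -0.5: f = -3.25 < 0 → [-1, -0.5]
midpoint -0.75: f = -1.3125 < 0 → [-1, -0.75]
midpoint -0.875: f = -0.203125 < 0 → [-1, -0.875]
midpoint -0.9375: f = 0.3867 > 0 → [-0.9375, -0.875]
midpoint -0.90625: f = 0.0889 > 0 → [-0.90625, -0.875]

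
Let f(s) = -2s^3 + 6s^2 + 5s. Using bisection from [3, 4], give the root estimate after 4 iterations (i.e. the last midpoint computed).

midpoint 3.5: f = 5.25 > 0 → [3.5, 4]
midpoint 3.75: f = -2.34375 < 0 → [3.5, 3.75]
midpoint 3.625: f = 1.699219 > 0 → [3.625, 3.75]
midpoint 3.6875: f = -0.2593 < 0 → [3.625, 3.6875]

3.6875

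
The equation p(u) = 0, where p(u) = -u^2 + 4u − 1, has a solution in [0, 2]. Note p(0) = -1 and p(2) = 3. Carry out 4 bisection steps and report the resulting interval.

[0.25, 0.375]

m = 1, p(m) = 2 (+); new bracket [0, 1]
m = 0.5, p(m) = 0.75 (+); new bracket [0, 0.5]
m = 0.25, p(m) = -0.0625 (−); new bracket [0.25, 0.5]
m = 0.375, p(m) = 0.3594 (+); new bracket [0.25, 0.375]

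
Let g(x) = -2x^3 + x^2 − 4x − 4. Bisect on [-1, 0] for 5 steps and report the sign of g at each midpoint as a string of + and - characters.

m = -0.5, g(m) = -1.5 (−); new bracket [-1, -0.5]
m = -0.75, g(m) = 0.40625 (+); new bracket [-0.75, -0.5]
m = -0.625, g(m) = -0.621094 (−); new bracket [-0.75, -0.625]
m = -0.6875, g(m) = -0.1274 (−); new bracket [-0.75, -0.6875]
m = -0.71875, g(m) = 0.1342 (+); new bracket [-0.71875, -0.6875]

-+--+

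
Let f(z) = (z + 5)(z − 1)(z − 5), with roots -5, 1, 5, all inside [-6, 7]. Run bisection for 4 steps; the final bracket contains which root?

-5

midpoint 0.5: f = 12.375 > 0 → [-6, 0.5]
midpoint -2.75: f = 65.390625 > 0 → [-6, -2.75]
midpoint -4.375: f = 31.494141 > 0 → [-6, -4.375]
midpoint -5.1875: f = -11.8191 < 0 → [-5.1875, -4.375]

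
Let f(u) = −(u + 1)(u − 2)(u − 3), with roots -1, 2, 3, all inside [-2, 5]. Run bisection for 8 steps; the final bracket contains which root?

-1

m = 1.5, f(m) = -1.875 (−); new bracket [-2, 1.5]
m = -0.25, f(m) = -5.484375 (−); new bracket [-2, -0.25]
m = -1.125, f(m) = 1.611328 (+); new bracket [-1.125, -0.25]
m = -0.6875, f(m) = -3.0969 (−); new bracket [-1.125, -0.6875]
m = -0.90625, f(m) = -1.0643 (−); new bracket [-1.125, -0.90625]
m = -1.015625, f(m) = 0.1892 (+); new bracket [-1.015625, -0.90625]
m = -0.9609375, f(m) = -0.4581 (−); new bracket [-1.015625, -0.9609375]
m = -0.98828125, f(m) = -0.1397 (−); new bracket [-1.015625, -0.98828125]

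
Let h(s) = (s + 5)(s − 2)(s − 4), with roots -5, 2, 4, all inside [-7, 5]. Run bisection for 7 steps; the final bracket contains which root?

-5

h(-1) = 60 > 0, so the root lies in [-7, -1]
h(-4) = 48 > 0, so the root lies in [-7, -4]
h(-5.5) = -35.625 < 0, so the root lies in [-5.5, -4]
h(-4.75) = 14.7656 > 0, so the root lies in [-5.5, -4.75]
h(-5.125) = -8.127 < 0, so the root lies in [-5.125, -4.75]
h(-4.9375) = 3.8752 > 0, so the root lies in [-5.125, -4.9375]
h(-5.03125) = -1.9844 < 0, so the root lies in [-5.03125, -4.9375]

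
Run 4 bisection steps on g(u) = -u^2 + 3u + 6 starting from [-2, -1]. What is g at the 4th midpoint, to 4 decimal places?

0.3398

midpoint -1.5: g = -0.75 < 0 → [-1.5, -1]
midpoint -1.25: g = 0.6875 > 0 → [-1.5, -1.25]
midpoint -1.375: g = -0.015625 < 0 → [-1.375, -1.25]
midpoint -1.3125: g = 0.3398 > 0 → [-1.375, -1.3125]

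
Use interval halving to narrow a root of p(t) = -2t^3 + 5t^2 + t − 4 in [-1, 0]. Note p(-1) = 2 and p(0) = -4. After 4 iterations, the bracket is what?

t = -0.5 gives p = -3, negative; keep [-1, -0.5]
t = -0.75 gives p = -1.09375, negative; keep [-1, -0.75]
t = -0.875 gives p = 0.292969, positive; keep [-0.875, -0.75]
t = -0.8125 gives p = -0.439, negative; keep [-0.875, -0.8125]

[-0.875, -0.8125]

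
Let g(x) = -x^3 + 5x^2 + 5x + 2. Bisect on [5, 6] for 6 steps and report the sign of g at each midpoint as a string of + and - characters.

+++--+

m = 5.5, g(m) = 14.375 (+); new bracket [5.5, 6]
m = 5.75, g(m) = 5.953125 (+); new bracket [5.75, 6]
m = 5.875, g(m) = 1.173828 (+); new bracket [5.875, 6]
m = 5.9375, g(m) = -1.363 (−); new bracket [5.875, 5.9375]
m = 5.90625, g(m) = -0.0822 (−); new bracket [5.875, 5.90625]
m = 5.890625, g(m) = 0.5489 (+); new bracket [5.890625, 5.90625]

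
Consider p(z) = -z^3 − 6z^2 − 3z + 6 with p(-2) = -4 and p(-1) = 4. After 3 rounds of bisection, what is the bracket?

[-1.625, -1.5]

z = -1.5 gives p = 0.375, positive; keep [-2, -1.5]
z = -1.75 gives p = -1.765625, negative; keep [-1.75, -1.5]
z = -1.625 gives p = -0.677734, negative; keep [-1.625, -1.5]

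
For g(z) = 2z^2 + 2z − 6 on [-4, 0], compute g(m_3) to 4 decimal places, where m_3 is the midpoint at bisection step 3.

1.5000

z = -2 gives g = -2, negative; keep [-4, -2]
z = -3 gives g = 6, positive; keep [-3, -2]
z = -2.5 gives g = 1.5, positive; keep [-2.5, -2]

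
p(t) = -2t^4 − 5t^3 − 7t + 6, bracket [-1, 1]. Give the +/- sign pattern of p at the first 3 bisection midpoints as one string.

p(0) = 6 > 0, so the root lies in [0, 1]
p(0.5) = 1.75 > 0, so the root lies in [0.5, 1]
p(0.75) = -1.992188 < 0, so the root lies in [0.5, 0.75]

++-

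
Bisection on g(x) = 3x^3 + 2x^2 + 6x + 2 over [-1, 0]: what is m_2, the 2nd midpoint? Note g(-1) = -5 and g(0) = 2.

-0.25

m = -0.5, g(m) = -0.875 (−); new bracket [-0.5, 0]
m = -0.25, g(m) = 0.578125 (+); new bracket [-0.5, -0.25]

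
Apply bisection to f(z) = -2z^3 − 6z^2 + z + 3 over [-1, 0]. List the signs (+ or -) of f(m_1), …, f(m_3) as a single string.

+-+

m = -0.5, f(m) = 1.25 (+); new bracket [-1, -0.5]
m = -0.75, f(m) = -0.28125 (−); new bracket [-0.75, -0.5]
m = -0.625, f(m) = 0.519531 (+); new bracket [-0.75, -0.625]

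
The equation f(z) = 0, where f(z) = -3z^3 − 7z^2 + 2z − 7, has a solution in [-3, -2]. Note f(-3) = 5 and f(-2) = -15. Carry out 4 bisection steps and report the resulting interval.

[-2.875, -2.8125]

m = -2.5, f(m) = -8.875 (−); new bracket [-3, -2.5]
m = -2.75, f(m) = -3.046875 (−); new bracket [-3, -2.75]
m = -2.875, f(m) = 0.681641 (+); new bracket [-2.875, -2.75]
m = -2.8125, f(m) = -1.2542 (−); new bracket [-2.875, -2.8125]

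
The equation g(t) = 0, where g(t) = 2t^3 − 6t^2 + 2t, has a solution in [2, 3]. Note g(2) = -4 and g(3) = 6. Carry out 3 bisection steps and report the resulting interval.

m = 2.5, g(m) = -1.25 (−); new bracket [2.5, 3]
m = 2.75, g(m) = 1.71875 (+); new bracket [2.5, 2.75]
m = 2.625, g(m) = 0.082031 (+); new bracket [2.5, 2.625]

[2.5, 2.625]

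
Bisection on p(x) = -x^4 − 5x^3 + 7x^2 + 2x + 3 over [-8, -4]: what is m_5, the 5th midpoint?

-6.125

p(-6) = 27 > 0, so the root lies in [-8, -6]
p(-7) = -354 < 0, so the root lies in [-7, -6]
p(-6.5) = -126.1875 < 0, so the root lies in [-6.5, -6]
p(-6.25) = -41.2383 < 0, so the root lies in [-6.25, -6]
p(-6.125) = -5.1467 < 0, so the root lies in [-6.125, -6]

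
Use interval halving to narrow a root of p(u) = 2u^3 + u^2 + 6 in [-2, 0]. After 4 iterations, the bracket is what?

[-1.75, -1.625]

m = -1, p(m) = 5 (+); new bracket [-2, -1]
m = -1.5, p(m) = 1.5 (+); new bracket [-2, -1.5]
m = -1.75, p(m) = -1.65625 (−); new bracket [-1.75, -1.5]
m = -1.625, p(m) = 0.0586 (+); new bracket [-1.75, -1.625]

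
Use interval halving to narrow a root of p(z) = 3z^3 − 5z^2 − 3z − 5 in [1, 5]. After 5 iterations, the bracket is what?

[2.375, 2.5]

z = 3 gives p = 22, positive; keep [1, 3]
z = 2 gives p = -7, negative; keep [2, 3]
z = 2.5 gives p = 3.125, positive; keep [2, 2.5]
z = 2.25 gives p = -2.8906, negative; keep [2.25, 2.5]
z = 2.375 gives p = -0.1387, negative; keep [2.375, 2.5]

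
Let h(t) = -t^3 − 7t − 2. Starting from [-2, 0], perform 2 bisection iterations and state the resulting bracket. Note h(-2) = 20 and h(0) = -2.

[-0.5, 0]

t = -1 gives h = 6, positive; keep [-1, 0]
t = -0.5 gives h = 1.625, positive; keep [-0.5, 0]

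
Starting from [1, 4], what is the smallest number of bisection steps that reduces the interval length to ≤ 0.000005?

20

Width after n steps is 3/2^n. Need 2^n ≥ 3/0.000005 = 600000.
2^19 = 524288 < 600000 ≤ 2^20 = 1048576, so n = 20.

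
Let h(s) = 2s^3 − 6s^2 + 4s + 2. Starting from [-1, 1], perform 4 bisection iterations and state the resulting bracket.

[-0.375, -0.25]

midpoint 0: h = 2 > 0 → [-1, 0]
midpoint -0.5: h = -1.75 < 0 → [-0.5, 0]
midpoint -0.25: h = 0.59375 > 0 → [-0.5, -0.25]
midpoint -0.375: h = -0.4492 < 0 → [-0.375, -0.25]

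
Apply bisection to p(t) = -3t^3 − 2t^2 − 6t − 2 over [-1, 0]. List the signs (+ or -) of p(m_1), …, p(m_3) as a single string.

t = -0.5 gives p = 0.875, positive; keep [-0.5, 0]
t = -0.25 gives p = -0.578125, negative; keep [-0.5, -0.25]
t = -0.375 gives p = 0.126953, positive; keep [-0.375, -0.25]

+-+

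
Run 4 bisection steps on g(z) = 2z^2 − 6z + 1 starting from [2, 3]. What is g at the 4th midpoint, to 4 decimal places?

-0.0547

m = 2.5, g(m) = -1.5 (−); new bracket [2.5, 3]
m = 2.75, g(m) = -0.375 (−); new bracket [2.75, 3]
m = 2.875, g(m) = 0.28125 (+); new bracket [2.75, 2.875]
m = 2.8125, g(m) = -0.0547 (−); new bracket [2.8125, 2.875]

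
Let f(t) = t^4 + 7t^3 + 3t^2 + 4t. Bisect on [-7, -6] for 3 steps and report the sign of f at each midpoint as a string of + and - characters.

-+-

f(-6.5) = -36.5625 < 0, so the root lies in [-7, -6.5]
f(-6.75) = 32.800781 > 0, so the root lies in [-6.75, -6.5]
f(-6.625) = -3.868896 < 0, so the root lies in [-6.75, -6.625]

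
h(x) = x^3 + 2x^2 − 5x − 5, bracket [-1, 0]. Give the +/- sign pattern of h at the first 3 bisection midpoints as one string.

midpoint -0.5: h = -2.125 < 0 → [-1, -0.5]
midpoint -0.75: h = -0.546875 < 0 → [-1, -0.75]
midpoint -0.875: h = 0.236328 > 0 → [-0.875, -0.75]

--+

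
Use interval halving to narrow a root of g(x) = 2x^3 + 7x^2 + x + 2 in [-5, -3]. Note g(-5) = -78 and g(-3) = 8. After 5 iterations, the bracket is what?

midpoint -4: g = -18 < 0 → [-4, -3]
midpoint -3.5: g = -1.5 < 0 → [-3.5, -3]
midpoint -3.25: g = 4.03125 > 0 → [-3.5, -3.25]
midpoint -3.375: g = 1.4727 > 0 → [-3.5, -3.375]
midpoint -3.4375: g = 0.0396 > 0 → [-3.5, -3.4375]

[-3.5, -3.4375]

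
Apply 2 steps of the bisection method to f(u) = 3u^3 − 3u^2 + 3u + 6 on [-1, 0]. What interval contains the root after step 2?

[-1, -0.75]

u = -0.5 gives f = 3.375, positive; keep [-1, -0.5]
u = -0.75 gives f = 0.796875, positive; keep [-1, -0.75]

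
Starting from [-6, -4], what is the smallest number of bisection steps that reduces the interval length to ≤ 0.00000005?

Width after n steps is 2/2^n. Need 2^n ≥ 2/0.00000005 = 40000000.
2^25 = 33554432 < 40000000 ≤ 2^26 = 67108864, so n = 26.

26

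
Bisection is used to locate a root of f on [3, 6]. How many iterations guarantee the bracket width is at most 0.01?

Width after n steps is 3/2^n. Need 2^n ≥ 3/0.01 = 300.
2^8 = 256 < 300 ≤ 2^9 = 512, so n = 9.

9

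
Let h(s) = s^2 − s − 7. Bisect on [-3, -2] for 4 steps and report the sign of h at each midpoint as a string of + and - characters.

++--

s = -2.5 gives h = 1.75, positive; keep [-2.5, -2]
s = -2.25 gives h = 0.3125, positive; keep [-2.25, -2]
s = -2.125 gives h = -0.359375, negative; keep [-2.25, -2.125]
s = -2.1875 gives h = -0.0273, negative; keep [-2.25, -2.1875]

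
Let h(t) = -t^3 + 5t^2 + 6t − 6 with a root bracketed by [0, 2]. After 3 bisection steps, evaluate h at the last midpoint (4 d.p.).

m = 1, h(m) = 4 (+); new bracket [0, 1]
m = 0.5, h(m) = -1.875 (−); new bracket [0.5, 1]
m = 0.75, h(m) = 0.890625 (+); new bracket [0.5, 0.75]

0.8906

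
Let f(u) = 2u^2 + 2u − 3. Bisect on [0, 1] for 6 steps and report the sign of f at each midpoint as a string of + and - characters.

--+-++

f(0.5) = -1.5 < 0, so the root lies in [0.5, 1]
f(0.75) = -0.375 < 0, so the root lies in [0.75, 1]
f(0.875) = 0.28125 > 0, so the root lies in [0.75, 0.875]
f(0.8125) = -0.0547 < 0, so the root lies in [0.8125, 0.875]
f(0.84375) = 0.1113 > 0, so the root lies in [0.8125, 0.84375]
f(0.828125) = 0.0278 > 0, so the root lies in [0.8125, 0.828125]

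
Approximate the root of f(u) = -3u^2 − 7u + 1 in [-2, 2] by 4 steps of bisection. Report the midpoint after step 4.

m = 0, f(m) = 1 (+); new bracket [0, 2]
m = 1, f(m) = -9 (−); new bracket [0, 1]
m = 0.5, f(m) = -3.25 (−); new bracket [0, 0.5]
m = 0.25, f(m) = -0.9375 (−); new bracket [0, 0.25]

0.25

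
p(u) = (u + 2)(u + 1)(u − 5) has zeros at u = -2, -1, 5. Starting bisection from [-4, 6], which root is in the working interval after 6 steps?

5

u = 1 gives p = -24, negative; keep [1, 6]
u = 3.5 gives p = -37.125, negative; keep [3.5, 6]
u = 4.75 gives p = -9.703125, negative; keep [4.75, 6]
u = 5.375 gives p = 17.6309, positive; keep [4.75, 5.375]
u = 5.0625 gives p = 2.676, positive; keep [4.75, 5.0625]
u = 4.90625 gives p = -3.8241, negative; keep [4.90625, 5.0625]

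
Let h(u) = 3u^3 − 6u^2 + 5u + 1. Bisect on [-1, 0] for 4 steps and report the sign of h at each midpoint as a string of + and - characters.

midpoint -0.5: h = -3.375 < 0 → [-0.5, 0]
midpoint -0.25: h = -0.671875 < 0 → [-0.25, 0]
midpoint -0.125: h = 0.275391 > 0 → [-0.25, -0.125]
midpoint -0.1875: h = -0.1682 < 0 → [-0.1875, -0.125]

--+-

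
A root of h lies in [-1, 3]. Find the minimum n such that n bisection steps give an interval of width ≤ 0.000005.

Width after n steps is 4/2^n. Need 2^n ≥ 4/0.000005 = 800000.
2^19 = 524288 < 800000 ≤ 2^20 = 1048576, so n = 20.

20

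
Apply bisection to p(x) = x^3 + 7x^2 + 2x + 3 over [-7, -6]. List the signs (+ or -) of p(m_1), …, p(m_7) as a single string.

++---+-

midpoint -6.5: p = 11.125 > 0 → [-7, -6.5]
midpoint -6.75: p = 0.890625 > 0 → [-7, -6.75]
midpoint -6.875: p = -4.841797 < 0 → [-6.875, -6.75]
midpoint -6.8125: p = -1.9231 < 0 → [-6.8125, -6.75]
midpoint -6.78125: p = -0.5032 < 0 → [-6.78125, -6.75]
midpoint -6.765625: p = 0.197 > 0 → [-6.78125, -6.765625]
midpoint -6.7734375: p = -0.1523 < 0 → [-6.7734375, -6.765625]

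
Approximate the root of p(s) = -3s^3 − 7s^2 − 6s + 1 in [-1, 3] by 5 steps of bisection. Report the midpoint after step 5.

0.125

midpoint 1: p = -15 < 0 → [-1, 1]
midpoint 0: p = 1 > 0 → [0, 1]
midpoint 0.5: p = -4.125 < 0 → [0, 0.5]
midpoint 0.25: p = -0.9844 < 0 → [0, 0.25]
midpoint 0.125: p = 0.1348 > 0 → [0.125, 0.25]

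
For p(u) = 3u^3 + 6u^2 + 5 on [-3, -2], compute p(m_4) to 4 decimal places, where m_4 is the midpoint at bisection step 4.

p(-2.5) = -4.375 < 0, so the root lies in [-2.5, -2]
p(-2.25) = 1.203125 > 0, so the root lies in [-2.5, -2.25]
p(-2.375) = -1.345703 < 0, so the root lies in [-2.375, -2.25]
p(-2.3125) = -0.0134 < 0, so the root lies in [-2.3125, -2.25]

-0.0134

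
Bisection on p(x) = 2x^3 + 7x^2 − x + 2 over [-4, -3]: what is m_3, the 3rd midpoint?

-3.625

p(-3.5) = 5.5 > 0, so the root lies in [-4, -3.5]
p(-3.75) = -1.28125 < 0, so the root lies in [-3.75, -3.5]
p(-3.625) = 2.339844 > 0, so the root lies in [-3.75, -3.625]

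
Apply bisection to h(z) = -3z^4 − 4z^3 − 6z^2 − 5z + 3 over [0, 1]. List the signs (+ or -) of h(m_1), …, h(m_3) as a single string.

-++

midpoint 0.5: h = -1.6875 < 0 → [0, 0.5]
midpoint 0.25: h = 1.300781 > 0 → [0.25, 0.5]
midpoint 0.375: h = 0.010986 > 0 → [0.375, 0.5]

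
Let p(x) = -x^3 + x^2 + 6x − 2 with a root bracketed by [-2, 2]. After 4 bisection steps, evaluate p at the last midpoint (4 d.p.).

-0.4531

m = 0, p(m) = -2 (−); new bracket [0, 2]
m = 1, p(m) = 4 (+); new bracket [0, 1]
m = 0.5, p(m) = 1.125 (+); new bracket [0, 0.5]
m = 0.25, p(m) = -0.4531 (−); new bracket [0.25, 0.5]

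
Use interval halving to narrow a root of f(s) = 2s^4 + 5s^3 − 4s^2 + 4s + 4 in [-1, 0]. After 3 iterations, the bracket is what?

m = -0.5, f(m) = 0.5 (+); new bracket [-1, -0.5]
m = -0.75, f(m) = -2.726562 (−); new bracket [-0.75, -0.5]
m = -0.625, f(m) = -0.978027 (−); new bracket [-0.625, -0.5]

[-0.625, -0.5]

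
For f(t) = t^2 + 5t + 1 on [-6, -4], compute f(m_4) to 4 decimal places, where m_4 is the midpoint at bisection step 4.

m = -5, f(m) = 1 (+); new bracket [-5, -4]
m = -4.5, f(m) = -1.25 (−); new bracket [-5, -4.5]
m = -4.75, f(m) = -0.1875 (−); new bracket [-5, -4.75]
m = -4.875, f(m) = 0.3906 (+); new bracket [-4.875, -4.75]

0.3906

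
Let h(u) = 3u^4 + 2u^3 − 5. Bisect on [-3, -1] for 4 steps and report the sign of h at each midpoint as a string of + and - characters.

midpoint -2: h = 27 > 0 → [-2, -1]
midpoint -1.5: h = 3.4375 > 0 → [-1.5, -1]
midpoint -1.25: h = -1.582031 < 0 → [-1.5, -1.25]
midpoint -1.375: h = 0.5242 > 0 → [-1.375, -1.25]

++-+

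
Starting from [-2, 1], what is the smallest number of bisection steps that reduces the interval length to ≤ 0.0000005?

23

Width after n steps is 3/2^n. Need 2^n ≥ 3/0.0000005 = 6000000.
2^22 = 4194304 < 6000000 ≤ 2^23 = 8388608, so n = 23.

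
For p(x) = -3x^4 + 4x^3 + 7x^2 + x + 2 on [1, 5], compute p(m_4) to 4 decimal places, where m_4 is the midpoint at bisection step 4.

midpoint 3: p = -67 < 0 → [1, 3]
midpoint 2: p = 16 > 0 → [2, 3]
midpoint 2.5: p = -6.4375 < 0 → [2, 2.5]
midpoint 2.25: p = 8.3633 > 0 → [2.25, 2.5]

8.3633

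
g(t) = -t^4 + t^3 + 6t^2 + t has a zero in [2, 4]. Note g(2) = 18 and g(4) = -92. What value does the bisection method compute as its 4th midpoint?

3.125

t = 3 gives g = 3, positive; keep [3, 4]
t = 3.5 gives g = -30.1875, negative; keep [3, 3.5]
t = 3.25 gives g = -10.613281, negative; keep [3, 3.25]
t = 3.125 gives g = -3.1311, negative; keep [3, 3.125]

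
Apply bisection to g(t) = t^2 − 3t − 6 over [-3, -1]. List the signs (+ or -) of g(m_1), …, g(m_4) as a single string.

++-+

m = -2, g(m) = 4 (+); new bracket [-2, -1]
m = -1.5, g(m) = 0.75 (+); new bracket [-1.5, -1]
m = -1.25, g(m) = -0.6875 (−); new bracket [-1.5, -1.25]
m = -1.375, g(m) = 0.0156 (+); new bracket [-1.375, -1.25]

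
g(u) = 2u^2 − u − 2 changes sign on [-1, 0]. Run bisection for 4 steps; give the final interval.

[-0.8125, -0.75]

u = -0.5 gives g = -1, negative; keep [-1, -0.5]
u = -0.75 gives g = -0.125, negative; keep [-1, -0.75]
u = -0.875 gives g = 0.40625, positive; keep [-0.875, -0.75]
u = -0.8125 gives g = 0.1328, positive; keep [-0.8125, -0.75]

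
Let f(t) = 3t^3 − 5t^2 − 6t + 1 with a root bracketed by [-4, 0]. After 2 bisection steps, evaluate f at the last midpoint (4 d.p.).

m = -2, f(m) = -31 (−); new bracket [-2, 0]
m = -1, f(m) = -1 (−); new bracket [-1, 0]

-1.0000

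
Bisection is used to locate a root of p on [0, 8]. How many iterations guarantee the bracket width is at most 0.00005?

Width after n steps is 8/2^n. Need 2^n ≥ 8/0.00005 = 160000.
2^17 = 131072 < 160000 ≤ 2^18 = 262144, so n = 18.

18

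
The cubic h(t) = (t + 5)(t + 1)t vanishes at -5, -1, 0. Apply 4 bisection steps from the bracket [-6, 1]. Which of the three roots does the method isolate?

t = -2.5 gives h = 9.375, positive; keep [-6, -2.5]
t = -4.25 gives h = 10.359375, positive; keep [-6, -4.25]
t = -5.125 gives h = -2.642578, negative; keep [-5.125, -4.25]
t = -4.6875 gives h = 5.4016, positive; keep [-5.125, -4.6875]

-5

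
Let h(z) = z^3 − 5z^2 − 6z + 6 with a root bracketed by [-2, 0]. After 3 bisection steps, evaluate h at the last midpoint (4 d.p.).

-4.1719

midpoint -1: h = 6 > 0 → [-2, -1]
midpoint -1.5: h = 0.375 > 0 → [-2, -1.5]
midpoint -1.75: h = -4.171875 < 0 → [-1.75, -1.5]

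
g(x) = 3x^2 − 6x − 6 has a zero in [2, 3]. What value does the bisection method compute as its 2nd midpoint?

m = 2.5, g(m) = -2.25 (−); new bracket [2.5, 3]
m = 2.75, g(m) = 0.1875 (+); new bracket [2.5, 2.75]

2.75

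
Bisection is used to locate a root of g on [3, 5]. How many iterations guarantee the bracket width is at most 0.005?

9

Width after n steps is 2/2^n. Need 2^n ≥ 2/0.005 = 400.
2^8 = 256 < 400 ≤ 2^9 = 512, so n = 9.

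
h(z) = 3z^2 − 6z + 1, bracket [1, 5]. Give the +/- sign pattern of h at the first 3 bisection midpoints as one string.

h(3) = 10 > 0, so the root lies in [1, 3]
h(2) = 1 > 0, so the root lies in [1, 2]
h(1.5) = -1.25 < 0, so the root lies in [1.5, 2]

++-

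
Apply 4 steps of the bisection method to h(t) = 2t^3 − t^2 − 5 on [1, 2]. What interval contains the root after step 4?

[1.5, 1.5625]

h(1.5) = -0.5 < 0, so the root lies in [1.5, 2]
h(1.75) = 2.65625 > 0, so the root lies in [1.5, 1.75]
h(1.625) = 0.941406 > 0, so the root lies in [1.5, 1.625]
h(1.5625) = 0.188 > 0, so the root lies in [1.5, 1.5625]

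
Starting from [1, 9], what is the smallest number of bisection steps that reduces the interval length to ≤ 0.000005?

21

Width after n steps is 8/2^n. Need 2^n ≥ 8/0.000005 = 1600000.
2^20 = 1048576 < 1600000 ≤ 2^21 = 2097152, so n = 21.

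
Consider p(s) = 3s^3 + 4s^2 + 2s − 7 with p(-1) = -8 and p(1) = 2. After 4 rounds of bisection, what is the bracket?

[0.875, 1]

p(0) = -7 < 0, so the root lies in [0, 1]
p(0.5) = -4.625 < 0, so the root lies in [0.5, 1]
p(0.75) = -1.984375 < 0, so the root lies in [0.75, 1]
p(0.875) = -0.1777 < 0, so the root lies in [0.875, 1]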